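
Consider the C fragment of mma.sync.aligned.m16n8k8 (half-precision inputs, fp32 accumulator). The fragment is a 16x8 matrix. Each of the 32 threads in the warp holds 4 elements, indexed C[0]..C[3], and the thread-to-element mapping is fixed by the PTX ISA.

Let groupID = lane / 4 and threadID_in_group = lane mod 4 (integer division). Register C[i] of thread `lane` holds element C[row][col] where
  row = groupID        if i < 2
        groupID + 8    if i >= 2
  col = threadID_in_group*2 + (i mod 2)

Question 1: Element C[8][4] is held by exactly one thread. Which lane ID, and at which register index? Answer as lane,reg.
r=8→G=0,rhi=1  c=4→T=2,p=0
L=0*4+2=2  i=1*2+0=2

2,2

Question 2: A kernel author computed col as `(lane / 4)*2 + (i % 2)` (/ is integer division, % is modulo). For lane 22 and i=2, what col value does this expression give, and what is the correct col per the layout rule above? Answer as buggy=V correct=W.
`(lane / 4)*2 + (i % 2)`[22,2]->10
lane 22->22/4=5, 22 mod 4=2
i=2  r:5+8->13  c:2·2+0->4
col: 10 vs 4

buggy=10 correct=4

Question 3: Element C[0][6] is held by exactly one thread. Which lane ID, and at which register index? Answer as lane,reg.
r=0→G=0,rhi=0  c=6→T=3,p=0
L=0*4+3=3  i=0*2+0=0

3,0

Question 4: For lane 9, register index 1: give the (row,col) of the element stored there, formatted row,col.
2,3

L=9⇒gr=9>>2=2, th=9&3=1
[1]⇒row 2+0=2  col 1·2+1=3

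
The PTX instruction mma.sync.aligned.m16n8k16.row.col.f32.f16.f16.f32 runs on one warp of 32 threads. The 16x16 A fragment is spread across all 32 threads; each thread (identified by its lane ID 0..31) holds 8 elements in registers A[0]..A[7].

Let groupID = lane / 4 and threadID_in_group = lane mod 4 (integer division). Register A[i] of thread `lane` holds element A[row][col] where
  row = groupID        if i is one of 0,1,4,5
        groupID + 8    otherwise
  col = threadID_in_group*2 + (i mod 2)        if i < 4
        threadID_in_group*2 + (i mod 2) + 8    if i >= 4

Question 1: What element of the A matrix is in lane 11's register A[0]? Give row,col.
11: gid=2,tid=3
[0] (2+0,3*2+0+0) = (2,6)

2,6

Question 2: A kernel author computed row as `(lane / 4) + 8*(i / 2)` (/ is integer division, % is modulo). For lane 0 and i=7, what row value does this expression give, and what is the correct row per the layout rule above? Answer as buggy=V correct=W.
buggy=24 correct=8

`(lane / 4) + 8*(i / 2)`[0,7]=>24
L=0=>grp=0>>2=0, tig=0&3=0
[7]=>row 0+8=8  col 0·2+1+8=9
row: 24 vs 8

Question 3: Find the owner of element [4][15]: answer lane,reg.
19,5

r=4->g=4,rb=0  c=15->cb=1,t=3,b0=1
L=4*4+3=19  i=1*4+0*2+1=5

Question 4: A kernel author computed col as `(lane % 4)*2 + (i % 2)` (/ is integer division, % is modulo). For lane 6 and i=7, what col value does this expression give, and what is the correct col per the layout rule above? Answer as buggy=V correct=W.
buggy=5 correct=13

`(lane % 4)*2 + (i % 2)`[6,7]->5
lane 6->6/4=1, 6 mod 4=2
i=7  r:1+8->9  c:2·2+1+8->13
col: 5 vs 13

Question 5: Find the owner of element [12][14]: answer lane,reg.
19,6

r=12→G=4,rhi=1  c=14→chi=1,T=3,p=0
L=4*4+3=19  i=1*4+1*2+0=6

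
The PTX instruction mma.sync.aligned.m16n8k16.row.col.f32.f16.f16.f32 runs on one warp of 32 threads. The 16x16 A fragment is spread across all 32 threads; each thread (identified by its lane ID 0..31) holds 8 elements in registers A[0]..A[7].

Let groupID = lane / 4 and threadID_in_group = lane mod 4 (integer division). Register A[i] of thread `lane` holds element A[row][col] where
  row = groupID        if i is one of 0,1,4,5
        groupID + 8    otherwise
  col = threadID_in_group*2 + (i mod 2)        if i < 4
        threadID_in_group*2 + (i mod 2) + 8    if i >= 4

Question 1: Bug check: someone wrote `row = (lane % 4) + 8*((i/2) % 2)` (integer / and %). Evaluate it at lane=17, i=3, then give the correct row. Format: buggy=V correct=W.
`(lane % 4) + 8*((i/2) % 2)`[17,3]=>9
lane 17: grp=4 (17/4), tig=1 (17%4)
i=3: r=4+8=12, c=1*2+1+0=3
row: 9 vs 12

buggy=9 correct=12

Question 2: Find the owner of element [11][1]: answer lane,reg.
12,3

r=11→G=3,rhi=1  c=1→chi=0,T=0,p=1
L=3*4+0=12  i=0*4+1*2+1=3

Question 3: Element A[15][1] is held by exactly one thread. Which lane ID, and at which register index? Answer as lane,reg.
r=15→G=7,rhi=1  c=1→chi=0,T=0,p=1
L=7*4+0=28  i=0*4+1*2+1=3

28,3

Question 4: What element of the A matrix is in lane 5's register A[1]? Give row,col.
lane 5: G=1 (5/4), T=1 (5%4)
i=1: r=1+0=1, c=1*2+1+0=3

1,3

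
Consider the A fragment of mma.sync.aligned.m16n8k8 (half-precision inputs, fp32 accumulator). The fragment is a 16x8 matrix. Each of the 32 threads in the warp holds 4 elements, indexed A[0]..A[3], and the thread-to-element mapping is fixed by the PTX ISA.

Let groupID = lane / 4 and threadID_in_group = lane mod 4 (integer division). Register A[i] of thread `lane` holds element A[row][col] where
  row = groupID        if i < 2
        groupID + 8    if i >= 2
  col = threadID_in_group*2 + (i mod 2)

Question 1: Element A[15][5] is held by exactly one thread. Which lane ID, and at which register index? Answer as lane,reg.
30,3

r: 15->gid=7,r8=1  c: 5->tid=2,i&1=1
L=7*4+2=30  i=1*2+1=3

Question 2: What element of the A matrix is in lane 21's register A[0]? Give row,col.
lane 21->21/4=5, 21 mod 4=1
i=0  r:5+0->5  c:2·1+0->2

5,2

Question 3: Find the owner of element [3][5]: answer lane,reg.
r: 3->gid=3,r8=0  c: 5->tid=2,i&1=1
L=3*4+2=14  i=0*2+1=1

14,1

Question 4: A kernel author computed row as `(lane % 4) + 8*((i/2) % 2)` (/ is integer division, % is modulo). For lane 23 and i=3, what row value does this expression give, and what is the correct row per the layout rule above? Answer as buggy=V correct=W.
buggy=11 correct=13

`(lane % 4) + 8*((i/2) % 2)`[23,3]→11
lane 23: G=5 (23/4), T=3 (23%4)
i=3: r=5+8=13, c=3*2+1=7
row: 11 vs 13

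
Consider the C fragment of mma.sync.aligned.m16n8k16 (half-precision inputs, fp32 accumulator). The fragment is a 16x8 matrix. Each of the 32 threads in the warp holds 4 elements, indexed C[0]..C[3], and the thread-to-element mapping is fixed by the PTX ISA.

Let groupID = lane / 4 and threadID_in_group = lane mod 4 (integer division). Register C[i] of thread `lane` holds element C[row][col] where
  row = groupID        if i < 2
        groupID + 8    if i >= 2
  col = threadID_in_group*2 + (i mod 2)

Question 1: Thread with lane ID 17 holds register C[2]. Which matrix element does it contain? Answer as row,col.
lane 17->17/4=4, 17 mod 4=1
i=2  r:4+8->12  c:2·1+0->2

12,2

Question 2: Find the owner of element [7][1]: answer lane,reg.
r=7⇒gr=7,Rb=0  c=1⇒th=0,odd=1
L=7*4+0=28  i=0*2+1=1

28,1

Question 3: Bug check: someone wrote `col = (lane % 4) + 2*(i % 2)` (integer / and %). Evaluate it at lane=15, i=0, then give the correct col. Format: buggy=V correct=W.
`(lane % 4) + 2*(i % 2)`[15,0]=>3
L=15=>grp=15>>2=3, tig=15&3=3
[0]=>row 3+0=3  col 3·2+0=6
col: 3 vs 6

buggy=3 correct=6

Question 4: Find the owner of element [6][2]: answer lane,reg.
25,0

r=6->g=6,rb=0  c=2->t=1,b0=0
L=6*4+1=25  i=0*2+0=0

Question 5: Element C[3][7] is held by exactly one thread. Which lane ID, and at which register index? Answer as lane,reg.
r=3->g=3,rb=0  c=7->t=3,b0=1
L=3*4+3=15  i=0*2+1=1

15,1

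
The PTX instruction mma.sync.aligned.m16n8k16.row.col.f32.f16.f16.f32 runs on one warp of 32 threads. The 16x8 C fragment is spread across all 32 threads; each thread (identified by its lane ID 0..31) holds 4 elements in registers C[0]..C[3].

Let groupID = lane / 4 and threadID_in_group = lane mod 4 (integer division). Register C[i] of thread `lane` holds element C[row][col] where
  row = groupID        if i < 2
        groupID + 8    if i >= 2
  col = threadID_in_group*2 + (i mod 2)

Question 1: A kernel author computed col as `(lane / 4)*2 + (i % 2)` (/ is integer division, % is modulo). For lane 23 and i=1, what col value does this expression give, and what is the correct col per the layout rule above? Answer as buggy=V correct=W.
`(lane / 4)*2 + (i % 2)`[23,1]⇒11
lane 23⇒23/4=5, 23 mod 4=3
i=1  r:5+0⇒5  c:2·3+1⇒7
col: 11 vs 7

buggy=11 correct=7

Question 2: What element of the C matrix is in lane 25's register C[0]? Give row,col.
6,2

lane 25→25/4=6, 25 mod 4=1
i=0  r:6+0→6  c:2·1+0→2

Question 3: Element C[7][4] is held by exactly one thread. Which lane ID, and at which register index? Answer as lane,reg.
30,0

r=7→G=7,rhi=0  c=4→T=2,p=0
L=7*4+2=30  i=0*2+0=0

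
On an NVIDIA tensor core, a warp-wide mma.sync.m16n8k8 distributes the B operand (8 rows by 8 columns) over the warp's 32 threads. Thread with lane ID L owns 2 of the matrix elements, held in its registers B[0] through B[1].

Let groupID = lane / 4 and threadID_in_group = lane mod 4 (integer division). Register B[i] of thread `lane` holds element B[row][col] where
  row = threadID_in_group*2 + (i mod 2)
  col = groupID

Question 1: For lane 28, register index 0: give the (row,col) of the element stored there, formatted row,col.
lane 28⇒28/4=7, 28 mod 4=0
i=0  r:2·0+0⇒0  c:7

0,7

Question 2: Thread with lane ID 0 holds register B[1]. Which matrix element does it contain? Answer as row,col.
L=0->g=0>>2=0, t=0&3=0
[1]->row 0·2+1=1  col g=0

1,0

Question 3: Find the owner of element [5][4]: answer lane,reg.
c:4=>grp=4  r:5=>tig=2,lo=1
L=4*4+2=18  i=1=1

18,1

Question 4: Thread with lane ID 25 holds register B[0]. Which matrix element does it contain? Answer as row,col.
2,6

25: g=6,t=1
[0] (1*2+0,6) = (2,6)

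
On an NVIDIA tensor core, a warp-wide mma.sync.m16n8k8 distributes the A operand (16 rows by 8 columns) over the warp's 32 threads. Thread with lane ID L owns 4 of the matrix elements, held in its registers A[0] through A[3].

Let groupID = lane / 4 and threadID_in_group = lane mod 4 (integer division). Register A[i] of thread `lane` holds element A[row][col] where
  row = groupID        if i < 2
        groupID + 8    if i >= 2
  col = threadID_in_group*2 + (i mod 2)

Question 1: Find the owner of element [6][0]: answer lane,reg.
24,0

r: 6->gid=6,r8=0  c: 0->tid=0,i&1=0
L=6*4+0=24  i=0*2+0=0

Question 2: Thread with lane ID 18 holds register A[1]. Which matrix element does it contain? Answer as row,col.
4,5

18: gid=4,tid=2
[1] (4+0,2*2+1) = (4,5)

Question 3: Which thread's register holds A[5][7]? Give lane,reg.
23,1

r=5→G=5,rhi=0  c=7→T=3,p=1
L=5*4+3=23  i=0*2+1=1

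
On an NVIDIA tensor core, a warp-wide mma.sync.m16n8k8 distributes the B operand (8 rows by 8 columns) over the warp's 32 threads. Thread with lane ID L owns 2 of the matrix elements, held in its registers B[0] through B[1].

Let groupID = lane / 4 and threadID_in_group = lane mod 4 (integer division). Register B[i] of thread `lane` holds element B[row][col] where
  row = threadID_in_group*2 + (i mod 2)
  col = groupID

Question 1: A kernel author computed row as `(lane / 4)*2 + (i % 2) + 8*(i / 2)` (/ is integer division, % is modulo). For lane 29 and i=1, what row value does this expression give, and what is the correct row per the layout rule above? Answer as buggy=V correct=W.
`(lane / 4)*2 + (i % 2) + 8*(i / 2)`[29,1]⇒15
lane 29: gr=7 (29/4), th=1 (29%4)
i=1: r=1*2+1=3, c=gr=7
row: 15 vs 3

buggy=15 correct=3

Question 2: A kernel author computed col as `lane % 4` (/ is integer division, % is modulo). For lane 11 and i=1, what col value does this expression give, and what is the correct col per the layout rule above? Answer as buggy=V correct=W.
buggy=3 correct=2

`lane % 4`[11,1]->3
L=11->g=11>>2=2, t=11&3=3
[1]->row 3·2+1=7  col g=2
col: 3 vs 2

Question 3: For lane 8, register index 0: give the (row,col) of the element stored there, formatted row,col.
0,2

lane 8: gr=2 (8/4), th=0 (8%4)
i=0: r=0*2+0=0, c=gr=2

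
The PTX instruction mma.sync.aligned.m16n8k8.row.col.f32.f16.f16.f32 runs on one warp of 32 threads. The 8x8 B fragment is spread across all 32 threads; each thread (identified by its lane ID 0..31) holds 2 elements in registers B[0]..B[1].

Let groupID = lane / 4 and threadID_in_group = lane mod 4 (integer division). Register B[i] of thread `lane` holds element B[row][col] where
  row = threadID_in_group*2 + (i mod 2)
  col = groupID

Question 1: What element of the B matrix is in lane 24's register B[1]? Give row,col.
24: gr=6,th=0
[1] (0*2+1,6) = (1,6)

1,6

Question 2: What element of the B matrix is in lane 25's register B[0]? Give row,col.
lane 25->25/4=6, 25 mod 4=1
i=0  r:2·1+0->2  c:6

2,6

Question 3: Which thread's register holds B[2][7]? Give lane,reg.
c=7→G=7  r=2→T=1,p=0
L=7*4+1=29  i=0=0

29,0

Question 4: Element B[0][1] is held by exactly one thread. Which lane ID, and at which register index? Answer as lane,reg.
c=1→G=1  r=0→T=0,p=0
L=1*4+0=4  i=0=0

4,0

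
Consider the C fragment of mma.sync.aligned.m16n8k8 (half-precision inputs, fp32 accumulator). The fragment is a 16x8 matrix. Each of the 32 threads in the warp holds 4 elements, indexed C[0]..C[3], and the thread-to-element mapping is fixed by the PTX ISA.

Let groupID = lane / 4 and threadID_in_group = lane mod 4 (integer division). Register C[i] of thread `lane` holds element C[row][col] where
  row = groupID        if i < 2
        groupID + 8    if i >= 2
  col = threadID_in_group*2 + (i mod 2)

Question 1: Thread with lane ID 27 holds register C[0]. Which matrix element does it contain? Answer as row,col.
6,6

lane 27=>27/4=6, 27 mod 4=3
i=0  r:6+0=>6  c:2·3+0=>6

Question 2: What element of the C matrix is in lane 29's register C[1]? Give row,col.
lane 29=>29/4=7, 29 mod 4=1
i=1  r:7+0=>7  c:2·1+1=>3

7,3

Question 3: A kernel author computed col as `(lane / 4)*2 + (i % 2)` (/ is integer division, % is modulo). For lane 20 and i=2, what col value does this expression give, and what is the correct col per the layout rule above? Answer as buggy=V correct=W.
`(lane / 4)*2 + (i % 2)`[20,2]⇒10
lane 20⇒20/4=5, 20 mod 4=0
i=2  r:5+8⇒13  c:2·0+0⇒0
col: 10 vs 0

buggy=10 correct=0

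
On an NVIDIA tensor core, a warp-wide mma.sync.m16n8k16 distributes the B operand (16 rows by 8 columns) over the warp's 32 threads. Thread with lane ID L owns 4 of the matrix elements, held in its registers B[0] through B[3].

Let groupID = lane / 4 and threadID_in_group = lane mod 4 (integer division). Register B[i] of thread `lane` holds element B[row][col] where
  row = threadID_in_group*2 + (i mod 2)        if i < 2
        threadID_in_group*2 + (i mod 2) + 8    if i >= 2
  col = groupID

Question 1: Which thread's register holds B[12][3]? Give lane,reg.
c: 3->gid=3  r: 12->r8=1,tid=2,i&1=0
L=3*4+2=14  i=1*2+0=2

14,2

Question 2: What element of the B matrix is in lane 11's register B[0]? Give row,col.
6,2

lane 11⇒11/4=2, 11 mod 4=3
i=0  r:2·3+0+0⇒6  c:2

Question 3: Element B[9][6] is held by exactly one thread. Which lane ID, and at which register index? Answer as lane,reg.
24,3

c: 6->gid=6  r: 9->r8=1,tid=0,i&1=1
L=6*4+0=24  i=1*2+1=3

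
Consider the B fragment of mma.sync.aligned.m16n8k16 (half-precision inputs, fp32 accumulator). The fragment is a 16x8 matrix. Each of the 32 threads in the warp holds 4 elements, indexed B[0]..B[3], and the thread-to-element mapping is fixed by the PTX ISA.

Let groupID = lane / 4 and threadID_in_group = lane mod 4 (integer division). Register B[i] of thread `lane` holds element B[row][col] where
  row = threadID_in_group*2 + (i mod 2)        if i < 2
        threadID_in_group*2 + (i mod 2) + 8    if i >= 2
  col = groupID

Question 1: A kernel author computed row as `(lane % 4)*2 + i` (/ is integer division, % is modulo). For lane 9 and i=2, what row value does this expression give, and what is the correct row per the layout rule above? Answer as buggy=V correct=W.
`(lane % 4)*2 + i`[9,2]->4
L=9->gid=9>>2=2, tid=9&3=1
[2]->row 1·2+0+8=10  col gid=2
row: 4 vs 10

buggy=4 correct=10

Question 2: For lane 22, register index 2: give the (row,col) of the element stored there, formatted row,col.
L=22=>grp=22>>2=5, tig=22&3=2
[2]=>row 2·2+0+8=12  col grp=5

12,5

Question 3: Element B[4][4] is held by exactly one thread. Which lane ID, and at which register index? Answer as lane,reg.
18,0

c:4=>grp=4  r:4=>rB=0,tig=2,lo=0
L=4*4+2=18  i=0*2+0=0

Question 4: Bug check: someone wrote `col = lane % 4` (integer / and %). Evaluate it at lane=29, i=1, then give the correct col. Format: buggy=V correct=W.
buggy=1 correct=7

`lane % 4`[29,1]⇒1
29: gr=7,th=1
[1] (1*2+1+0,7) = (3,7)
col: 1 vs 7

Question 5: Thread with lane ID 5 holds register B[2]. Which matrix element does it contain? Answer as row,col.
lane 5: g=1 (5/4), t=1 (5%4)
i=2: r=1*2+0+8=10, c=g=1

10,1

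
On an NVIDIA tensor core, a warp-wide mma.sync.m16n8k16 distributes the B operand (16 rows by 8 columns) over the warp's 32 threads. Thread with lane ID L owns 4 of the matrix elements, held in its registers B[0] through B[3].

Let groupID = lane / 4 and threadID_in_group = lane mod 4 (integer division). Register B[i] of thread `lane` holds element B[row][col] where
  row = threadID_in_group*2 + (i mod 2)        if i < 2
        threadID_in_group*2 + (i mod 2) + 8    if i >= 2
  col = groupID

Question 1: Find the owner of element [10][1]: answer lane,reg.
5,2

c=1->g=1  r=10->rb=1,t=1,b0=0
L=1*4+1=5  i=1*2+0=2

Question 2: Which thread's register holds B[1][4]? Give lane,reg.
c=4->g=4  r=1->rb=0,t=0,b0=1
L=4*4+0=16  i=0*2+1=1

16,1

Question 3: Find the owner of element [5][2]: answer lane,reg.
10,1

c:2=>grp=2  r:5=>rB=0,tig=2,lo=1
L=2*4+2=10  i=0*2+1=1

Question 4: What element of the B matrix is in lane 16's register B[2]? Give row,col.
8,4

lane 16⇒16/4=4, 16 mod 4=0
i=2  r:2·0+0+8⇒8  c:4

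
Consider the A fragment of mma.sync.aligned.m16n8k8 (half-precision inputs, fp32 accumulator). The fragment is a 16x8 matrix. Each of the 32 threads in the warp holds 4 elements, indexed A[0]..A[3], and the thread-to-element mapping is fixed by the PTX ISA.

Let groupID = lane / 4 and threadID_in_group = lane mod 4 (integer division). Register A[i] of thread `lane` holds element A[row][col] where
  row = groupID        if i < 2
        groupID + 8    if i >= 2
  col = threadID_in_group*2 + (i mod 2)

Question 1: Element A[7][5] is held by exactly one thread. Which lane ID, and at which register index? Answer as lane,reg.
r: 7->gid=7,r8=0  c: 5->tid=2,i&1=1
L=7*4+2=30  i=0*2+1=1

30,1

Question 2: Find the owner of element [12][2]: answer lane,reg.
17,2

r:12=>grp=4,rB=1  c:2=>tig=1,lo=0
L=4*4+1=17  i=1*2+0=2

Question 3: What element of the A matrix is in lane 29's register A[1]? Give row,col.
lane 29: gr=7 (29/4), th=1 (29%4)
i=1: r=7+0=7, c=1*2+1=3

7,3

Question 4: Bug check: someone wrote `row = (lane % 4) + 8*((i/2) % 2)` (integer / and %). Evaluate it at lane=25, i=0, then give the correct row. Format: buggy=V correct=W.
buggy=1 correct=6

`(lane % 4) + 8*((i/2) % 2)`[25,0]->1
lane 25: gid=6 (25/4), tid=1 (25%4)
i=0: r=6+0=6, c=1*2+0=2
row: 1 vs 6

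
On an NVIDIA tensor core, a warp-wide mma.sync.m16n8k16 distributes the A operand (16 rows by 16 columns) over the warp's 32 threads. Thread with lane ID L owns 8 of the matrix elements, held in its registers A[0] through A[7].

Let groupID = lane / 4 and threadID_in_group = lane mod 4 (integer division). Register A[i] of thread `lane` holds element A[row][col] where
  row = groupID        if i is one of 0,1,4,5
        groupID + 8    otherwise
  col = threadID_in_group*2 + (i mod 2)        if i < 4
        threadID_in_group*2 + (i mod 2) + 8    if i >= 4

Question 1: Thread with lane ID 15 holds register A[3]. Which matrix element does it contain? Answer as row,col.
15: g=3,t=3
[3] (3+8,3*2+1+0) = (11,7)

11,7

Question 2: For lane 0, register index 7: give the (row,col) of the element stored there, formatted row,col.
lane 0: gid=0 (0/4), tid=0 (0%4)
i=7: r=0+8=8, c=0*2+1+8=9

8,9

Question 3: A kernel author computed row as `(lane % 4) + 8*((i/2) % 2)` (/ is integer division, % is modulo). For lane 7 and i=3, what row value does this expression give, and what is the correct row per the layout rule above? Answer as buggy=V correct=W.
`(lane % 4) + 8*((i/2) % 2)`[7,3]->11
7: gid=1,tid=3
[3] (1+8,3*2+1+0) = (9,7)
row: 11 vs 9

buggy=11 correct=9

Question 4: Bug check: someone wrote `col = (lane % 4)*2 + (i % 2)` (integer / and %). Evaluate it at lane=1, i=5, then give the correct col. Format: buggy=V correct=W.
`(lane % 4)*2 + (i % 2)`[1,5]=>3
1: grp=0,tig=1
[5] (0+0,1*2+1+8) = (0,11)
col: 3 vs 11

buggy=3 correct=11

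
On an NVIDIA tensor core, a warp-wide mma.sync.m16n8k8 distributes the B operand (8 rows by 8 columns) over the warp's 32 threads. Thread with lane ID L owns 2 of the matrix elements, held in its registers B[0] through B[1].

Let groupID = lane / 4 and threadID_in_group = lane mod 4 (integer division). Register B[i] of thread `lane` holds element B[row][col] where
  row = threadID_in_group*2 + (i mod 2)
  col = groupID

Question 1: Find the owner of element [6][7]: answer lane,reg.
c: 7->gid=7  r: 6->tid=3,i&1=0
L=7*4+3=31  i=0=0

31,0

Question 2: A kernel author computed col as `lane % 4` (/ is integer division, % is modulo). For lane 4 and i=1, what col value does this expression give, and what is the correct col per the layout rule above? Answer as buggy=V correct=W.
`lane % 4`[4,1]->0
lane 4->4/4=1, 4 mod 4=0
i=1  r:2·0+1->1  c:1
col: 0 vs 1

buggy=0 correct=1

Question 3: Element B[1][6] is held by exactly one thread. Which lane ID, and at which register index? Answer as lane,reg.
24,1

c=6->g=6  r=1->t=0,b0=1
L=6*4+0=24  i=1=1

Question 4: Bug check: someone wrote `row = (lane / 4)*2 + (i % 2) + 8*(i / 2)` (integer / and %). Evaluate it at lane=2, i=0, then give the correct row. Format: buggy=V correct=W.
buggy=0 correct=4

`(lane / 4)*2 + (i % 2) + 8*(i / 2)`[2,0]->0
lane 2: g=0 (2/4), t=2 (2%4)
i=0: r=2*2+0=4, c=g=0
row: 0 vs 4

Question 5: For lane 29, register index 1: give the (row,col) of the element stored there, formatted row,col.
lane 29: gid=7 (29/4), tid=1 (29%4)
i=1: r=1*2+1=3, c=gid=7

3,7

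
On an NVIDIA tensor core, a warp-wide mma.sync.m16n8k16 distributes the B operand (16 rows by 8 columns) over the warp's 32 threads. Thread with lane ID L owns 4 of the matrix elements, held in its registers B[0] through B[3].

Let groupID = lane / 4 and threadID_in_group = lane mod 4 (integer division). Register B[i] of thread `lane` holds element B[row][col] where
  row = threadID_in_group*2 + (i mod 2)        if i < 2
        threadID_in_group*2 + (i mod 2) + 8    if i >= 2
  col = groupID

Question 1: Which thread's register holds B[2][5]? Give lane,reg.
21,0

c=5->g=5  r=2->rb=0,t=1,b0=0
L=5*4+1=21  i=0*2+0=0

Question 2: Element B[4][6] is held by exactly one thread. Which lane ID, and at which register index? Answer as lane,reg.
c: 6->gid=6  r: 4->r8=0,tid=2,i&1=0
L=6*4+2=26  i=0*2+0=0

26,0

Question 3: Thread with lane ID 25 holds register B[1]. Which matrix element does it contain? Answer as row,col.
lane 25: gr=6 (25/4), th=1 (25%4)
i=1: r=1*2+1+0=3, c=gr=6

3,6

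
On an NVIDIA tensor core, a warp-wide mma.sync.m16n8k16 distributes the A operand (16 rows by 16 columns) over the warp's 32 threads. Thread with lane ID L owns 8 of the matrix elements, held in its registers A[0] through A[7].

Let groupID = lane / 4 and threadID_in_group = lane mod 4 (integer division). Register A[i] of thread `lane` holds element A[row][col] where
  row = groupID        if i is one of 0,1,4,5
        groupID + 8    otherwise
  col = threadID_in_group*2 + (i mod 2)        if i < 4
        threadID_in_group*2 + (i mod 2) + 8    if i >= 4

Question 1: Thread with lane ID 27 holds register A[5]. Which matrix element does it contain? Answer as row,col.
lane 27: g=6 (27/4), t=3 (27%4)
i=5: r=6+0=6, c=3*2+1+8=15

6,15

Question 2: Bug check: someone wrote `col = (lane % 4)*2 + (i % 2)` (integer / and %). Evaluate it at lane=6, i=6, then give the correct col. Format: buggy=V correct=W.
buggy=4 correct=12

`(lane % 4)*2 + (i % 2)`[6,6]->4
lane 6: gid=1 (6/4), tid=2 (6%4)
i=6: r=1+8=9, c=2*2+0+8=12
col: 4 vs 12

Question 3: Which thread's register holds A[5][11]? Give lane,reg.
21,5

r=5⇒gr=5,Rb=0  c=11⇒Cb=1,th=1,odd=1
L=5*4+1=21  i=1*4+0*2+1=5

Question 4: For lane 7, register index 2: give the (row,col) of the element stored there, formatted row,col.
9,6

lane 7→7/4=1, 7 mod 4=3
i=2  r:1+8→9  c:2·3+0+0→6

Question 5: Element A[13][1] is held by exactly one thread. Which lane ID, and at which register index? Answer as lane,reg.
r:13=>grp=5,rB=1  c:1=>cB=0,tig=0,lo=1
L=5*4+0=20  i=0*4+1*2+1=3

20,3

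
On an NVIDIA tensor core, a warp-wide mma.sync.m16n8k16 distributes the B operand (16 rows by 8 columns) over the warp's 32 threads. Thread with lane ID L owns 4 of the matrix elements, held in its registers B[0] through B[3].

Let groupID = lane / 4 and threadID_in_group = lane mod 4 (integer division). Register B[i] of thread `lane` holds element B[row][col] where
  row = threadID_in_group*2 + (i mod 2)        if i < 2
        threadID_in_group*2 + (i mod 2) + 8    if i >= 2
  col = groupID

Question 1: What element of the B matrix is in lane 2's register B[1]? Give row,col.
lane 2: G=0 (2/4), T=2 (2%4)
i=1: r=2*2+1+0=5, c=G=0

5,0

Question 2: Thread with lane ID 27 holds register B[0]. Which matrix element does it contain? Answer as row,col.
6,6

L=27→G=27>>2=6, T=27&3=3
[0]→row 3·2+0+0=6  col G=6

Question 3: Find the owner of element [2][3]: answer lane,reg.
13,0

c:3=>grp=3  r:2=>rB=0,tig=1,lo=0
L=3*4+1=13  i=0*2+0=0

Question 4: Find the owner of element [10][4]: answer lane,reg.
c=4→G=4  r=10→rhi=1,T=1,p=0
L=4*4+1=17  i=1*2+0=2

17,2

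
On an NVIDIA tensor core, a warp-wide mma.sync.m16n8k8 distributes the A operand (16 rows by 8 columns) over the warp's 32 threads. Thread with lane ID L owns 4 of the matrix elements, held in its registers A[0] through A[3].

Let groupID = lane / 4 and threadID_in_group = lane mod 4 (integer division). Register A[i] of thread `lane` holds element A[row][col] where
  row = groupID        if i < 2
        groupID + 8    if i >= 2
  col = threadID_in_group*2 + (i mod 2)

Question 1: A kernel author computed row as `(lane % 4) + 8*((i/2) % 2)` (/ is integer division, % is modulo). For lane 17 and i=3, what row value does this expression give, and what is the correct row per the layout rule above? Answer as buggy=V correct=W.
`(lane % 4) + 8*((i/2) % 2)`[17,3]=>9
lane 17: grp=4 (17/4), tig=1 (17%4)
i=3: r=4+8=12, c=1*2+1=3
row: 9 vs 12

buggy=9 correct=12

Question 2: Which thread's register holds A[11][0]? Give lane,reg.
r=11→G=3,rhi=1  c=0→T=0,p=0
L=3*4+0=12  i=1*2+0=2

12,2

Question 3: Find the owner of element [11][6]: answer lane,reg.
r:11=>grp=3,rB=1  c:6=>tig=3,lo=0
L=3*4+3=15  i=1*2+0=2

15,2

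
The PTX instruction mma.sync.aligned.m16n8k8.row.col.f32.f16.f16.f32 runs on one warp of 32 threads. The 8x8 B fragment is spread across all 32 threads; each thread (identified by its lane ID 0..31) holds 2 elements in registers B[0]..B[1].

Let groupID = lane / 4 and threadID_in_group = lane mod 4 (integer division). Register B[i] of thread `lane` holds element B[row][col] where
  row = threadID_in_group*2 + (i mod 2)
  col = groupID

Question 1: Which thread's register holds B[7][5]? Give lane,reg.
c:5=>grp=5  r:7=>tig=3,lo=1
L=5*4+3=23  i=1=1

23,1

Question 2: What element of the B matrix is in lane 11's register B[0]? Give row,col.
lane 11: gr=2 (11/4), th=3 (11%4)
i=0: r=3*2+0=6, c=gr=2

6,2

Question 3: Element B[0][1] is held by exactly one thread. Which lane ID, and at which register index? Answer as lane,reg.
4,0

c=1⇒gr=1  r=0⇒th=0,odd=0
L=1*4+0=4  i=0=0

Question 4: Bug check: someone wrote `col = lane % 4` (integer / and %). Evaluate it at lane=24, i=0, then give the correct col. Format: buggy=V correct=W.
`lane % 4`[24,0]->0
lane 24: gid=6 (24/4), tid=0 (24%4)
i=0: r=0*2+0=0, c=gid=6
col: 0 vs 6

buggy=0 correct=6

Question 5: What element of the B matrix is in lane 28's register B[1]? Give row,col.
lane 28: grp=7 (28/4), tig=0 (28%4)
i=1: r=0*2+1=1, c=grp=7

1,7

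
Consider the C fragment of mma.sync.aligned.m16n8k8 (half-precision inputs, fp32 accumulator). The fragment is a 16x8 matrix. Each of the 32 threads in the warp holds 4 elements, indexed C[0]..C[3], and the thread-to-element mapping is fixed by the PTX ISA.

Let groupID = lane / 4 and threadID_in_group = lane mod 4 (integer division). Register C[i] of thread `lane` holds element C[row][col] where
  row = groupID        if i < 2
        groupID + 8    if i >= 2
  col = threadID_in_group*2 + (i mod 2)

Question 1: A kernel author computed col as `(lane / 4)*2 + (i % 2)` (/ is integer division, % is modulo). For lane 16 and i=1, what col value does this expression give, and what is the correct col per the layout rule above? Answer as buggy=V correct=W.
buggy=9 correct=1

`(lane / 4)*2 + (i % 2)`[16,1]⇒9
L=16⇒gr=16>>2=4, th=16&3=0
[1]⇒row 4+0=4  col 0·2+1=1
col: 9 vs 1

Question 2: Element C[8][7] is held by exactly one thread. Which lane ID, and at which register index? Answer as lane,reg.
3,3

r: 8->gid=0,r8=1  c: 7->tid=3,i&1=1
L=0*4+3=3  i=1*2+1=3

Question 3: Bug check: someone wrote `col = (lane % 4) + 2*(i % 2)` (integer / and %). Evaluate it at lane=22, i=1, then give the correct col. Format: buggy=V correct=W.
buggy=4 correct=5

`(lane % 4) + 2*(i % 2)`[22,1]->4
22: gid=5,tid=2
[1] (5+0,2*2+1) = (5,5)
col: 4 vs 5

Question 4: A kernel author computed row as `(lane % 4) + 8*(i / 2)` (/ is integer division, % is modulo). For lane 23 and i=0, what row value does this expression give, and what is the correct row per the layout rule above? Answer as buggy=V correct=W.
buggy=3 correct=5

`(lane % 4) + 8*(i / 2)`[23,0]->3
23: g=5,t=3
[0] (5+0,3*2+0) = (5,6)
row: 3 vs 5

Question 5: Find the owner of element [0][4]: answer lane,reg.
2,0

r=0->g=0,rb=0  c=4->t=2,b0=0
L=0*4+2=2  i=0*2+0=0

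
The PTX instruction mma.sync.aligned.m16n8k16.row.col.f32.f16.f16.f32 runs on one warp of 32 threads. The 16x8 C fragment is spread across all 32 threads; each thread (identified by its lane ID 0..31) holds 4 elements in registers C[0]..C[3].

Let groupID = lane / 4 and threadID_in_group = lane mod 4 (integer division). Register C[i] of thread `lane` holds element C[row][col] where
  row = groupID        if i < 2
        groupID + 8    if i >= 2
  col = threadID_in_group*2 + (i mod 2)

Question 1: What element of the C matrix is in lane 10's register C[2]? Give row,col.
lane 10->10/4=2, 10 mod 4=2
i=2  r:2+8->10  c:2·2+0->4

10,4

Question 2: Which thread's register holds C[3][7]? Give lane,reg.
15,1

r:3=>grp=3,rB=0  c:7=>tig=3,lo=1
L=3*4+3=15  i=0*2+1=1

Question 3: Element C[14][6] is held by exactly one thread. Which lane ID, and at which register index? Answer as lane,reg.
27,2

r=14→G=6,rhi=1  c=6→T=3,p=0
L=6*4+3=27  i=1*2+0=2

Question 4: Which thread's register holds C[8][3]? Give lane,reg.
r=8->g=0,rb=1  c=3->t=1,b0=1
L=0*4+1=1  i=1*2+1=3

1,3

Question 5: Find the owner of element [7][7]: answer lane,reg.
r:7=>grp=7,rB=0  c:7=>tig=3,lo=1
L=7*4+3=31  i=0*2+1=1

31,1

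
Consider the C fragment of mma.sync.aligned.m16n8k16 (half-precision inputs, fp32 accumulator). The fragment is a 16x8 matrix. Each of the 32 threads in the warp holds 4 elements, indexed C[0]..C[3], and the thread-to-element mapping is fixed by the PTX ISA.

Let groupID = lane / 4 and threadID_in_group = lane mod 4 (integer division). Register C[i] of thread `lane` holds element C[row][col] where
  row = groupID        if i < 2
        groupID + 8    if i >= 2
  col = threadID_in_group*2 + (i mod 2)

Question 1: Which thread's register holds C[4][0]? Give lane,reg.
r=4→G=4,rhi=0  c=0→T=0,p=0
L=4*4+0=16  i=0*2+0=0

16,0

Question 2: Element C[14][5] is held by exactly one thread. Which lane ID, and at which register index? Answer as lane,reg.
26,3

r=14→G=6,rhi=1  c=5→T=2,p=1
L=6*4+2=26  i=1*2+1=3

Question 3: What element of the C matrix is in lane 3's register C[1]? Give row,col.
lane 3=>3/4=0, 3 mod 4=3
i=1  r:0+0=>0  c:2·3+1=>7

0,7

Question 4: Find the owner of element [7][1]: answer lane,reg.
28,1

r=7->g=7,rb=0  c=1->t=0,b0=1
L=7*4+0=28  i=0*2+1=1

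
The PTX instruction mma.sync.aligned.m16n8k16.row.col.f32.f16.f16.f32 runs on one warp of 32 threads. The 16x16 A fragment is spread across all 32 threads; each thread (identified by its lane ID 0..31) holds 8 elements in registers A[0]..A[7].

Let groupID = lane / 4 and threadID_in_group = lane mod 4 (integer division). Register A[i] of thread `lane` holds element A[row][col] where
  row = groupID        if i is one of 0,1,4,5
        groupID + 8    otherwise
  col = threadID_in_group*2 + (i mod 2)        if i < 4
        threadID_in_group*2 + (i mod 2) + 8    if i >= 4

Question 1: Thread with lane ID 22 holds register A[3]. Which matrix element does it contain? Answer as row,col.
13,5

lane 22=>22/4=5, 22 mod 4=2
i=3  r:5+8=>13  c:2·2+1+0=>5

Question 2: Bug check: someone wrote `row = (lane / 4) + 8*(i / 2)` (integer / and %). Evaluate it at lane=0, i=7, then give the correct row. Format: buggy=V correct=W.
`(lane / 4) + 8*(i / 2)`[0,7]->24
lane 0->0/4=0, 0 mod 4=0
i=7  r:0+8->8  c:2·0+1+8->9
row: 24 vs 8

buggy=24 correct=8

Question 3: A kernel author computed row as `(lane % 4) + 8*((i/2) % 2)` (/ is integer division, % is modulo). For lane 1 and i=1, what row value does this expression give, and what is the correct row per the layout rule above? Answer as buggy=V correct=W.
buggy=1 correct=0

`(lane % 4) + 8*((i/2) % 2)`[1,1]⇒1
lane 1⇒1/4=0, 1 mod 4=1
i=1  r:0+0⇒0  c:2·1+1+0⇒3
row: 1 vs 0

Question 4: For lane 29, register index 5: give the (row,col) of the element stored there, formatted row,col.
7,11

29: grp=7,tig=1
[5] (7+0,1*2+1+8) = (7,11)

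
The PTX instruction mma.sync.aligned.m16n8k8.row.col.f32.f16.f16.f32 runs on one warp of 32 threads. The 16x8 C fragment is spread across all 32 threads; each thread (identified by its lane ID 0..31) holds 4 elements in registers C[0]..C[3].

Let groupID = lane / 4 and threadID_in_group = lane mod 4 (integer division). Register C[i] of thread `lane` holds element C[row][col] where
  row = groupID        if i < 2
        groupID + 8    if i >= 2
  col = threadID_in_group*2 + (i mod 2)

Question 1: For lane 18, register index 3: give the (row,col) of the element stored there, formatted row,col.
18: G=4,T=2
[3] (4+8,2*2+1) = (12,5)

12,5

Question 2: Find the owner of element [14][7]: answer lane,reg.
r=14->g=6,rb=1  c=7->t=3,b0=1
L=6*4+3=27  i=1*2+1=3

27,3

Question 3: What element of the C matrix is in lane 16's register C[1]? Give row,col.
4,1

L=16=>grp=16>>2=4, tig=16&3=0
[1]=>row 4+0=4  col 0·2+1=1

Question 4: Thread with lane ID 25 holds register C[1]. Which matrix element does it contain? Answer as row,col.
lane 25: G=6 (25/4), T=1 (25%4)
i=1: r=6+0=6, c=1*2+1=3

6,3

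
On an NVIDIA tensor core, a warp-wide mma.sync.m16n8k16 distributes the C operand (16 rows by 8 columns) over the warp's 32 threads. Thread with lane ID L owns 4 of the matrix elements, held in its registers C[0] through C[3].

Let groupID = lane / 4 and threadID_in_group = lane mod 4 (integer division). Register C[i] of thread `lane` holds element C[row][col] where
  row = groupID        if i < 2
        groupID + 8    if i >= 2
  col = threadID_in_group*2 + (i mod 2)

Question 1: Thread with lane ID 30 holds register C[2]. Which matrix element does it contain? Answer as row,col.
L=30->gid=30>>2=7, tid=30&3=2
[2]->row 7+8=15  col 2·2+0=4

15,4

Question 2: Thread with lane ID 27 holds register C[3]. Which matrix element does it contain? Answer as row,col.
27: gr=6,th=3
[3] (6+8,3*2+1) = (14,7)

14,7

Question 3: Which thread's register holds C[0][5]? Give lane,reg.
2,1

r=0→G=0,rhi=0  c=5→T=2,p=1
L=0*4+2=2  i=0*2+1=1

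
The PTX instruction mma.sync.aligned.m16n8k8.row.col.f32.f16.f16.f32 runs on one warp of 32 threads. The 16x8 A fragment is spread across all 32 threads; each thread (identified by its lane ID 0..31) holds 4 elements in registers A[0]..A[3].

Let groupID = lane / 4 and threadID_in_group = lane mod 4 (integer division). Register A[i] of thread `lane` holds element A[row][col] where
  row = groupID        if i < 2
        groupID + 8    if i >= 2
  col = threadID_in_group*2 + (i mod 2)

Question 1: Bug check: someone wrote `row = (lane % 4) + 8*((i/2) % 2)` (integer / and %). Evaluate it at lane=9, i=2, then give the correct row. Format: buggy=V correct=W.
buggy=9 correct=10

`(lane % 4) + 8*((i/2) % 2)`[9,2]=>9
L=9=>grp=9>>2=2, tig=9&3=1
[2]=>row 2+8=10  col 1·2+0=2
row: 9 vs 10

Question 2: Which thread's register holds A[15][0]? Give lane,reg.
r: 15->gid=7,r8=1  c: 0->tid=0,i&1=0
L=7*4+0=28  i=1*2+0=2

28,2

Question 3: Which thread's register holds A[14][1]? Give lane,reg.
24,3

r=14->g=6,rb=1  c=1->t=0,b0=1
L=6*4+0=24  i=1*2+1=3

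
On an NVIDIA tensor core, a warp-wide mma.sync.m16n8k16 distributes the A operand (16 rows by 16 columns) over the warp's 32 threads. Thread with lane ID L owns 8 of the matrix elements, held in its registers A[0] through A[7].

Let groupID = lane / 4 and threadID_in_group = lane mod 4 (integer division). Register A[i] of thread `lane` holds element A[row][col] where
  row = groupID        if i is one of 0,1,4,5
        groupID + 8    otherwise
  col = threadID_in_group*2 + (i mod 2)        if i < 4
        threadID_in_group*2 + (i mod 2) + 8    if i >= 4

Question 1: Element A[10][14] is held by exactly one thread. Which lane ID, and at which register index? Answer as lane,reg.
11,6

r=10→G=2,rhi=1  c=14→chi=1,T=3,p=0
L=2*4+3=11  i=1*4+1*2+0=6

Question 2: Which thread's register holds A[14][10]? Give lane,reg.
r=14->g=6,rb=1  c=10->cb=1,t=1,b0=0
L=6*4+1=25  i=1*4+1*2+0=6

25,6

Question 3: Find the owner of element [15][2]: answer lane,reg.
29,2

r=15⇒gr=7,Rb=1  c=2⇒Cb=0,th=1,odd=0
L=7*4+1=29  i=0*4+1*2+0=2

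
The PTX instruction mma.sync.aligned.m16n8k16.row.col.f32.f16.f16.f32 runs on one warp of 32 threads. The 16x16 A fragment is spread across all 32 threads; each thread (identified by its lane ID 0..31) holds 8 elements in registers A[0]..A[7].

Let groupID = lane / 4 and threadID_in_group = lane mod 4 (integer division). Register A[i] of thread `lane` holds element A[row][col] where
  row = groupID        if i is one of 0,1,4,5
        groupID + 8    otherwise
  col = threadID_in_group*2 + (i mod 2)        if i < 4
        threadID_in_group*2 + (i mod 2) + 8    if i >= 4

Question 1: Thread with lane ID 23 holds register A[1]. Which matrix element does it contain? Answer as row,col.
5,7

L=23⇒gr=23>>2=5, th=23&3=3
[1]⇒row 5+0=5  col 3·2+1+0=7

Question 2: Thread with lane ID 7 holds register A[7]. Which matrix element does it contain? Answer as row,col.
9,15

7: grp=1,tig=3
[7] (1+8,3*2+1+8) = (9,15)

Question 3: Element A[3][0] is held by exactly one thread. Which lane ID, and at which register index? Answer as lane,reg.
r=3⇒gr=3,Rb=0  c=0⇒Cb=0,th=0,odd=0
L=3*4+0=12  i=0*4+0*2+0=0

12,0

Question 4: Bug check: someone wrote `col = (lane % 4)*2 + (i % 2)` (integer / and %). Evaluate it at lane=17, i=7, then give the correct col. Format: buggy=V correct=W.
buggy=3 correct=11

`(lane % 4)*2 + (i % 2)`[17,7]=>3
lane 17: grp=4 (17/4), tig=1 (17%4)
i=7: r=4+8=12, c=1*2+1+8=11
col: 3 vs 11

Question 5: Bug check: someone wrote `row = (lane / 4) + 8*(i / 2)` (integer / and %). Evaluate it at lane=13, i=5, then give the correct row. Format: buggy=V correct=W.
`(lane / 4) + 8*(i / 2)`[13,5]=>19
lane 13: grp=3 (13/4), tig=1 (13%4)
i=5: r=3+0=3, c=1*2+1+8=11
row: 19 vs 3

buggy=19 correct=3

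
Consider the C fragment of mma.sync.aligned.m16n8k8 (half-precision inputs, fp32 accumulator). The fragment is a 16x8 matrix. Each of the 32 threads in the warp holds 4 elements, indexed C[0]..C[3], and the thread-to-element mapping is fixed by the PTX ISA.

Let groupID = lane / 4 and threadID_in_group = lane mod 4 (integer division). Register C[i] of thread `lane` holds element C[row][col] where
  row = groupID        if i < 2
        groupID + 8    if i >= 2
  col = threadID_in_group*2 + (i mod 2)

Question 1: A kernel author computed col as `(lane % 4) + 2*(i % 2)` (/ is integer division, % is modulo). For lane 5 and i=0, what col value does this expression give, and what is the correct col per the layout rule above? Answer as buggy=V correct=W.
`(lane % 4) + 2*(i % 2)`[5,0]⇒1
5: gr=1,th=1
[0] (1+0,1*2+0) = (1,2)
col: 1 vs 2

buggy=1 correct=2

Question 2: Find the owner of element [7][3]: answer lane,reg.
r: 7->gid=7,r8=0  c: 3->tid=1,i&1=1
L=7*4+1=29  i=0*2+1=1

29,1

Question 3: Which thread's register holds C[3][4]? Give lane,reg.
14,0

r:3=>grp=3,rB=0  c:4=>tig=2,lo=0
L=3*4+2=14  i=0*2+0=0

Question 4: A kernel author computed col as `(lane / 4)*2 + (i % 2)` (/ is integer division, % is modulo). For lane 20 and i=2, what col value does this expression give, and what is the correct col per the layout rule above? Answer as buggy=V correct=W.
`(lane / 4)*2 + (i % 2)`[20,2]⇒10
lane 20: gr=5 (20/4), th=0 (20%4)
i=2: r=5+8=13, c=0*2+0=0
col: 10 vs 0

buggy=10 correct=0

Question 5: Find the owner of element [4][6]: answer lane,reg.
19,0

r=4->g=4,rb=0  c=6->t=3,b0=0
L=4*4+3=19  i=0*2+0=0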